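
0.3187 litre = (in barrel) 0.002005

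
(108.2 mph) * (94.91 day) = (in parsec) 1.285e-08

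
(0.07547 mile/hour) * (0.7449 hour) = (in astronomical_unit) 6.048e-10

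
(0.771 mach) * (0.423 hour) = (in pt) 1.133e+09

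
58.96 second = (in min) 0.9827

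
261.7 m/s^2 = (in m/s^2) 261.7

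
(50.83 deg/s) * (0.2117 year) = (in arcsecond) 1.222e+12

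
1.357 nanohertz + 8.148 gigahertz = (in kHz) 8.148e+06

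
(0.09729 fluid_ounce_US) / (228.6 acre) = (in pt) 8.816e-09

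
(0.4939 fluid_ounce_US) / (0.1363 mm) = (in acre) 2.648e-05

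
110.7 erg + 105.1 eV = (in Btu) 1.049e-08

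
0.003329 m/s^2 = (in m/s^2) 0.003329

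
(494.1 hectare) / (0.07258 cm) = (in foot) 2.233e+10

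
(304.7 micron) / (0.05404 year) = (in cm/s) 1.788e-08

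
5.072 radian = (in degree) 290.6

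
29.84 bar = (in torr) 2.238e+04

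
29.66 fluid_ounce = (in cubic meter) 0.0008772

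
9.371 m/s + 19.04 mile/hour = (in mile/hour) 40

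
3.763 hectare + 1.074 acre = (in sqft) 4.518e+05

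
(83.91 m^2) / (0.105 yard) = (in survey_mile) 0.543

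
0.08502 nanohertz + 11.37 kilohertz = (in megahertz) 0.01137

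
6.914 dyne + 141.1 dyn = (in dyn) 148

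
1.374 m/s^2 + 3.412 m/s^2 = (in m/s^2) 4.786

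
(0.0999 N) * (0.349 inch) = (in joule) 0.0008856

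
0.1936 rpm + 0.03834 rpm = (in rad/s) 0.02429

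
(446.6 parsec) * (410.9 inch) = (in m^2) 1.438e+20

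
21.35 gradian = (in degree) 19.22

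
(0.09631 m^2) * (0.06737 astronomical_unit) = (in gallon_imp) 2.135e+11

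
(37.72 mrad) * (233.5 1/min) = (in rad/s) 0.1468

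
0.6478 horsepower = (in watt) 483.1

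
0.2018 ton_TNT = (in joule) 8.443e+08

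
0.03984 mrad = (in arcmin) 0.137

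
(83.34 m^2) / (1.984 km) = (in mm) 42.01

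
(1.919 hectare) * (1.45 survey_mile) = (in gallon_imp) 9.85e+09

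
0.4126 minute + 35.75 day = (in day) 35.75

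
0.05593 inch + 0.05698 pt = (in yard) 0.001576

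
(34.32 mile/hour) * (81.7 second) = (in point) 3.553e+06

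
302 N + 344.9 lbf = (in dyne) 1.836e+08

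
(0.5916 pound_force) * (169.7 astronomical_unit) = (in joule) 6.681e+13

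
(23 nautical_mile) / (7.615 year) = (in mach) 5.209e-07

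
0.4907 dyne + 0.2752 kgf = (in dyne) 2.699e+05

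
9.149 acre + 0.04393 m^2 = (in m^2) 3.702e+04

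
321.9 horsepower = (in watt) 2.4e+05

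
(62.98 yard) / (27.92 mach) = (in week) 1.002e-08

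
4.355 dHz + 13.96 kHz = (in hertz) 1.396e+04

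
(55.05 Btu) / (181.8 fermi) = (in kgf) 3.258e+16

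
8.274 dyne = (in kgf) 8.437e-06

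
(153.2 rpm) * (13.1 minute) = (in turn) 2007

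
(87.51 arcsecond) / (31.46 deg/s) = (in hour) 2.146e-07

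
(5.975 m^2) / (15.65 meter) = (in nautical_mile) 0.0002061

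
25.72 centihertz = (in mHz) 257.2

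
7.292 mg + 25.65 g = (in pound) 0.05656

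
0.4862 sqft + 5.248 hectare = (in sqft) 5.649e+05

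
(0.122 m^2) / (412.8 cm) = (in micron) 2.955e+04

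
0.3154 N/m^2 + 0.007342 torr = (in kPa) 0.001294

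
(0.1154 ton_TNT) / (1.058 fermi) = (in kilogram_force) 4.654e+22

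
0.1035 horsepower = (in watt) 77.18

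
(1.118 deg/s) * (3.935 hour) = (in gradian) 1.76e+04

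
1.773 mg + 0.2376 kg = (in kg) 0.2376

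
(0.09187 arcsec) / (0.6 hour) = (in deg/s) 1.181e-08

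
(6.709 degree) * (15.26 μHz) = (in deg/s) 0.0001024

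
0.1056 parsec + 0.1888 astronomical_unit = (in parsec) 0.1056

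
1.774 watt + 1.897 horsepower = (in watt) 1416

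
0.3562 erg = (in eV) 2.223e+11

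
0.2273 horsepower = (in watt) 169.5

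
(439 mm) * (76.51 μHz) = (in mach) 9.864e-08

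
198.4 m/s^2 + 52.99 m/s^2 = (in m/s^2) 251.4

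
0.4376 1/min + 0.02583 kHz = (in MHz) 2.584e-05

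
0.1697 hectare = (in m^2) 1697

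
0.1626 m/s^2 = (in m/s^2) 0.1626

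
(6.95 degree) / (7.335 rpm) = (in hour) 4.387e-05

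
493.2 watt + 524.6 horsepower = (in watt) 3.917e+05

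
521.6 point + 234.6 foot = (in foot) 235.2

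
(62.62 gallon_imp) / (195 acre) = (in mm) 0.0003607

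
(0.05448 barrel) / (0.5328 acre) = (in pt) 0.01139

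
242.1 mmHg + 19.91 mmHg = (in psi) 5.066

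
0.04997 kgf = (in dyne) 4.9e+04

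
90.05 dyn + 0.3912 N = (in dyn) 3.921e+04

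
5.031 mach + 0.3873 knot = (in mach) 5.032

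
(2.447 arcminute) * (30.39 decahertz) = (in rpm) 2.066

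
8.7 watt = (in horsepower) 0.01167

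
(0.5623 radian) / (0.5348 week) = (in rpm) 1.66e-05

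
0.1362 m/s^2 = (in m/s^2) 0.1362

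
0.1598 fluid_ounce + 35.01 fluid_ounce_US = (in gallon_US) 0.2748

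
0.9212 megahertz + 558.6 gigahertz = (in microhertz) 5.586e+17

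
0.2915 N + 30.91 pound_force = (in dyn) 1.378e+07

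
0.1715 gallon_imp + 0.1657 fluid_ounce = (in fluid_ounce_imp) 27.61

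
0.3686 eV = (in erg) 5.906e-13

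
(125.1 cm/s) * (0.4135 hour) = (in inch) 7.332e+04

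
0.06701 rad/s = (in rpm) 0.6399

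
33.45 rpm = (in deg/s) 200.7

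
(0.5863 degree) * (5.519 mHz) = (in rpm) 0.0005393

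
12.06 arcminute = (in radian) 0.003508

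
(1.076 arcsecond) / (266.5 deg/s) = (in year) 3.556e-14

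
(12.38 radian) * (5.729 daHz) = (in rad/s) 709.3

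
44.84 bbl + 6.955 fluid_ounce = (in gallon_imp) 1568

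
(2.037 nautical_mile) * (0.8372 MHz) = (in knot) 6.139e+09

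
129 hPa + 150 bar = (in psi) 2177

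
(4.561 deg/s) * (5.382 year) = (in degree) 7.741e+08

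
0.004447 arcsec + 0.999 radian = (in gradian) 63.6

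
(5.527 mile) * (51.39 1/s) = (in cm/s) 4.571e+07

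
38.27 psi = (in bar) 2.639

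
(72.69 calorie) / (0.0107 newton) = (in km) 28.42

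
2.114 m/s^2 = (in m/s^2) 2.114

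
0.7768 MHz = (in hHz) 7768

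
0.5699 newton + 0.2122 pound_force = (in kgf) 0.1544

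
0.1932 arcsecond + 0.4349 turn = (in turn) 0.4349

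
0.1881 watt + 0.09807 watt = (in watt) 0.2862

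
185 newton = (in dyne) 1.85e+07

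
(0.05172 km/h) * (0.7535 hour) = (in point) 1.105e+05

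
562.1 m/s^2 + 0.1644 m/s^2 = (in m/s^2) 562.3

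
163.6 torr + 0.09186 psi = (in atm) 0.2215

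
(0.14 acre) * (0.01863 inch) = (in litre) 268.1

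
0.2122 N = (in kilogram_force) 0.02164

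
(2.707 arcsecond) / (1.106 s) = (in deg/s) 0.0006799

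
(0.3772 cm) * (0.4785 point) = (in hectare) 6.367e-11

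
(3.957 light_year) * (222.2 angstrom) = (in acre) 2.055e+05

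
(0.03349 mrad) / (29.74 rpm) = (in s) 1.075e-05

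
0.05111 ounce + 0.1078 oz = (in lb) 0.009932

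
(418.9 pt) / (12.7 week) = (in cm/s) 1.924e-06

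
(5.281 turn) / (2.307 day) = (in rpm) 0.00159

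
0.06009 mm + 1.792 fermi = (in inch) 0.002366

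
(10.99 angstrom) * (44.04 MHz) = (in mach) 0.0001421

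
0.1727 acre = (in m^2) 698.9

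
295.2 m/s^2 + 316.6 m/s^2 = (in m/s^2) 611.8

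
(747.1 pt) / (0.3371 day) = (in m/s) 9.049e-06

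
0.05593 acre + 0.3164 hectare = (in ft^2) 3.649e+04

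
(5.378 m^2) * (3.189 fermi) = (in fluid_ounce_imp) 6.036e-10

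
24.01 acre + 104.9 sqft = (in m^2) 9.717e+04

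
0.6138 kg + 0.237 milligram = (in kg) 0.6138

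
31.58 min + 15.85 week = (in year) 0.304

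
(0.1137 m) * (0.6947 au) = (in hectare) 1.182e+06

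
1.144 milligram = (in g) 0.001144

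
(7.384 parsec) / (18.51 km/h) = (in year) 1.405e+09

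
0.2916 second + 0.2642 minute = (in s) 16.14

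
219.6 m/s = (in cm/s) 2.196e+04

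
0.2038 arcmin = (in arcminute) 0.2038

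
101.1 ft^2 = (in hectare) 0.0009392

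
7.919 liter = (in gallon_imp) 1.742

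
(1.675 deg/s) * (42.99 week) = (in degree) 4.355e+07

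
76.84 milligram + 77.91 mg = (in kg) 0.0001547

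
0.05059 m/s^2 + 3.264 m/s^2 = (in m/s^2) 3.315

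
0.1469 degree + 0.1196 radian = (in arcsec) 2.52e+04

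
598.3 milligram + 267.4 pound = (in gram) 1.213e+05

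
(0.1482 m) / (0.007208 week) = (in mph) 7.605e-05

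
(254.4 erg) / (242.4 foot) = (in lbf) 7.741e-08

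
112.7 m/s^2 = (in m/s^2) 112.7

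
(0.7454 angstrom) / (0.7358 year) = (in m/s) 3.212e-18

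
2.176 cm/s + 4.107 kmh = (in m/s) 1.163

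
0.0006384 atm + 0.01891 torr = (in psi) 0.009748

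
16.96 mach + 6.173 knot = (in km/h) 2.08e+04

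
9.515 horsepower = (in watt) 7095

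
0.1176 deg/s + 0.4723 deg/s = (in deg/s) 0.5899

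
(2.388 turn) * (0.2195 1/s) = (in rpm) 31.45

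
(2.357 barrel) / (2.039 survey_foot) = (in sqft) 6.49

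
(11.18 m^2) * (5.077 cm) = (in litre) 567.6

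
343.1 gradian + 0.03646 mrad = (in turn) 0.8578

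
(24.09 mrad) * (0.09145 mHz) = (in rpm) 2.104e-05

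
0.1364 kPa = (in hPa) 1.364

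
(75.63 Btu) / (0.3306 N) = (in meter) 2.414e+05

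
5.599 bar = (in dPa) 5.599e+06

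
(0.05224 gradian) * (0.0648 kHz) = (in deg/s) 3.047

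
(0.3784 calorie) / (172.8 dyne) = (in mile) 0.5693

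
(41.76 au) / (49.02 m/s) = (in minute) 2.124e+09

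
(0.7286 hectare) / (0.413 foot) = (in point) 1.641e+08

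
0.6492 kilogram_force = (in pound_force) 1.431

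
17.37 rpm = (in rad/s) 1.819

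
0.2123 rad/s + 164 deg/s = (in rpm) 29.36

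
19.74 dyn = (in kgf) 2.013e-05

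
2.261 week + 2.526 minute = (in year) 0.04337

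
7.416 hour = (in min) 445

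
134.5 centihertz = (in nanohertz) 1.345e+09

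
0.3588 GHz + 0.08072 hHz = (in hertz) 3.588e+08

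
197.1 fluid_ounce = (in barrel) 0.03666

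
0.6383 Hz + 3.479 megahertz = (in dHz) 3.479e+07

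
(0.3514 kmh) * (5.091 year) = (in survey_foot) 5.142e+07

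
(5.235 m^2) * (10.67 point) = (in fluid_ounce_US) 666.3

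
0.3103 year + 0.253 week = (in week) 16.43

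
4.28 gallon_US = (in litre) 16.2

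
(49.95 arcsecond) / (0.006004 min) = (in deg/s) 0.03852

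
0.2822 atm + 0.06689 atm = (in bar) 0.3537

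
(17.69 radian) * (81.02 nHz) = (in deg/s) 8.212e-05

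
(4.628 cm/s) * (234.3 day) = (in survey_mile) 582.1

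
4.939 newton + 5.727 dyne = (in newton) 4.939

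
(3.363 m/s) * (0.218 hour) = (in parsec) 8.553e-14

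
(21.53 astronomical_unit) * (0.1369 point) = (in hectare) 1.556e+04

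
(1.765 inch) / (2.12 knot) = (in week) 6.797e-08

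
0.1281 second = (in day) 1.483e-06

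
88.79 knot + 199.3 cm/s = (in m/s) 47.67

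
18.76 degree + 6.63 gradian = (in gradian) 27.47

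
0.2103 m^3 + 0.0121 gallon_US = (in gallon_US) 55.57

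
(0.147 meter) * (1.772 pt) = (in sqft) 0.0009891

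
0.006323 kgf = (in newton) 0.06201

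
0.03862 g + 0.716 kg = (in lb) 1.579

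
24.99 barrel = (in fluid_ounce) 1.343e+05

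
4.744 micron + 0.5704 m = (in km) 0.0005704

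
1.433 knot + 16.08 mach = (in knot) 1.064e+04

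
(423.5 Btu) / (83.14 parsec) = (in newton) 1.742e-13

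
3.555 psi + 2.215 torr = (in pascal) 2.481e+04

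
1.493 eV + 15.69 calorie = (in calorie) 15.69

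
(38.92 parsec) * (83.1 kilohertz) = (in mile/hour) 2.232e+23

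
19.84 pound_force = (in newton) 88.25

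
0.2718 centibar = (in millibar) 2.718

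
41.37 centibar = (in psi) 6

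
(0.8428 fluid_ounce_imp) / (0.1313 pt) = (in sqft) 5.565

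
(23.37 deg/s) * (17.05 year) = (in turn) 3.49e+07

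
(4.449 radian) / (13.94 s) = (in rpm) 3.048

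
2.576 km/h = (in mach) 0.002101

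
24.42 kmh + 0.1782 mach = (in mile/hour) 150.9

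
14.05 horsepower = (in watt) 1.048e+04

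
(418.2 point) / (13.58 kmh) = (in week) 6.467e-08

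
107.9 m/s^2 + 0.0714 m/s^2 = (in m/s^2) 108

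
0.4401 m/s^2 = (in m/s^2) 0.4401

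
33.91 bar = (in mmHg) 2.543e+04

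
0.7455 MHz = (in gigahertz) 0.0007455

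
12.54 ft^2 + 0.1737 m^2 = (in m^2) 1.339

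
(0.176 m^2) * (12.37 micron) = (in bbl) 1.369e-05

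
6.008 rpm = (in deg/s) 36.05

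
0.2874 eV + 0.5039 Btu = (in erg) 5.316e+09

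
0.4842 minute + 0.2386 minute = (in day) 0.0005019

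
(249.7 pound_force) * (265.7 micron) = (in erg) 2.951e+06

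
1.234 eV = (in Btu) 1.874e-22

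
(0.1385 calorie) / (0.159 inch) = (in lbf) 32.26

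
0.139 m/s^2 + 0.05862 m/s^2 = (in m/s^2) 0.1976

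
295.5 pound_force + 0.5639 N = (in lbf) 295.6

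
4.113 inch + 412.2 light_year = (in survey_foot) 1.279e+19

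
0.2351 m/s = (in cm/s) 23.51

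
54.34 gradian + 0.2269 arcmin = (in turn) 0.1359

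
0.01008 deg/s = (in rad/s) 0.0001759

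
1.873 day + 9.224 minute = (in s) 1.624e+05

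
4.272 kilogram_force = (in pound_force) 9.418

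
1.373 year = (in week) 71.59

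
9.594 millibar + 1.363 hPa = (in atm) 0.01081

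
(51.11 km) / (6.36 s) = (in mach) 23.6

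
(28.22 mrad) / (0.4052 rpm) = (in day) 7.697e-06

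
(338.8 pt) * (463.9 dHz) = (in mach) 0.01628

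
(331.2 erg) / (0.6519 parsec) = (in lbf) 3.701e-22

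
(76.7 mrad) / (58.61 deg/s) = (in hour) 2.083e-05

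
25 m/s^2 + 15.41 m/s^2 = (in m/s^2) 40.41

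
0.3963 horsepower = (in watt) 295.5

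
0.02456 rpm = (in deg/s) 0.1474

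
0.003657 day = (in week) 0.0005224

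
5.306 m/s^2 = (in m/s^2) 5.306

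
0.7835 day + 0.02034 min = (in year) 0.002147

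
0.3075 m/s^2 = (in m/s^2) 0.3075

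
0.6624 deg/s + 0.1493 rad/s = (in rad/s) 0.1609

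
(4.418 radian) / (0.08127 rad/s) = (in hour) 0.0151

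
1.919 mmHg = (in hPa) 2.558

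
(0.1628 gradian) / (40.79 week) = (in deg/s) 5.939e-09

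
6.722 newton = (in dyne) 6.722e+05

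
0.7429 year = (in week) 38.74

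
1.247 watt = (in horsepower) 0.001672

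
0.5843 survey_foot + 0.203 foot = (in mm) 240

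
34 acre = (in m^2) 1.376e+05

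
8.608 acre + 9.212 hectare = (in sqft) 1.367e+06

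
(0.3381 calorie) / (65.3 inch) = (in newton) 0.8529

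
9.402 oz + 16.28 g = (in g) 282.8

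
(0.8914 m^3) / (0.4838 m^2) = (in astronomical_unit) 1.232e-11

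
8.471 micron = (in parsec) 2.745e-22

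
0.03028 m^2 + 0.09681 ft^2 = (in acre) 9.705e-06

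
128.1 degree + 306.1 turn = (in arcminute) 6.619e+06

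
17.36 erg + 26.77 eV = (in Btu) 1.645e-09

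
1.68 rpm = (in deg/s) 10.08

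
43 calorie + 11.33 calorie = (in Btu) 0.2155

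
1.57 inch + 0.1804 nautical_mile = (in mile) 0.2076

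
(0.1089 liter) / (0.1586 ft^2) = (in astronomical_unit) 4.94e-14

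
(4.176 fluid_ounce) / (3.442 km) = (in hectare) 3.588e-12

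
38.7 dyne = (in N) 0.000387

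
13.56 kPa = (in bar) 0.1356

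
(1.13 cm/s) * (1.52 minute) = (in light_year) 1.089e-16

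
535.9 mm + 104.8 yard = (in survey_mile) 0.05988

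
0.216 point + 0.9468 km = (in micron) 9.468e+08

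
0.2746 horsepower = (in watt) 204.8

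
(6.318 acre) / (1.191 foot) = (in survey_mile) 43.76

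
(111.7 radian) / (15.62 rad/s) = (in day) 8.277e-05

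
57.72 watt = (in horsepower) 0.0774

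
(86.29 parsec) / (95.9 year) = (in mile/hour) 1.969e+09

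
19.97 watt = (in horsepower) 0.02678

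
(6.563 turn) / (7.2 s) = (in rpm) 54.69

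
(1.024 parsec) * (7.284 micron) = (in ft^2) 2.477e+12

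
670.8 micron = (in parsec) 2.174e-20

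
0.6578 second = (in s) 0.6578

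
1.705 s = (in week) 2.819e-06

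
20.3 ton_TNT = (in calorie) 2.03e+10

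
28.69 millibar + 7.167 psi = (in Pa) 5.228e+04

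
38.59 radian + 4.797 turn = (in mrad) 6.873e+04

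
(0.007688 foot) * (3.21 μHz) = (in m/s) 7.522e-09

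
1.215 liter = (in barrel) 0.007642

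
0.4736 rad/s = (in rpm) 4.523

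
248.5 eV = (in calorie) 9.516e-18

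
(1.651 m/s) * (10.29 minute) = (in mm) 1.019e+06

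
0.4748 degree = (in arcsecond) 1709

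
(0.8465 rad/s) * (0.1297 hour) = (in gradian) 2.516e+04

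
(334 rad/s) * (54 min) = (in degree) 6.2e+07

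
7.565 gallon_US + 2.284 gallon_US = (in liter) 37.28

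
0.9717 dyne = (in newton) 9.717e-06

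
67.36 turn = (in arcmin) 1.455e+06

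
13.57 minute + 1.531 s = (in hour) 0.2266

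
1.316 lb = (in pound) 1.316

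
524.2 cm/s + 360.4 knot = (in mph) 426.5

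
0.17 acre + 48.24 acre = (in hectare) 19.59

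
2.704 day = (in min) 3894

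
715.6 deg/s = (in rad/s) 12.49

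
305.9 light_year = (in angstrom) 2.894e+28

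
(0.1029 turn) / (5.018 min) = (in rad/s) 0.002147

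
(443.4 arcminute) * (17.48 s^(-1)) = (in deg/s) 129.2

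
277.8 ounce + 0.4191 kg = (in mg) 8.295e+06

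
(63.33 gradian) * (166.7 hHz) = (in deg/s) 9.501e+05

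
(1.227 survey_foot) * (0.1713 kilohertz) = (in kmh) 230.6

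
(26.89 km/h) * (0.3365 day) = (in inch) 8.55e+06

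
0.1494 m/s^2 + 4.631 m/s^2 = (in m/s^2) 4.78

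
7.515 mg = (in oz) 0.0002651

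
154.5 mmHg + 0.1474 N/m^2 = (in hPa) 206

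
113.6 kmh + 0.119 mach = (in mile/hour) 161.2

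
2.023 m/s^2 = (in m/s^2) 2.023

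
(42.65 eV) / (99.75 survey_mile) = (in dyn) 4.257e-18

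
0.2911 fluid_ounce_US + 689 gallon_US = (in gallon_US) 689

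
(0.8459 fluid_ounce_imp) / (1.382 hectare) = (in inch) 6.847e-08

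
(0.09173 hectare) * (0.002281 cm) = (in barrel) 0.1316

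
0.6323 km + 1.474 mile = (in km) 3.004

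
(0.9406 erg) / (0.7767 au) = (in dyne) 8.095e-14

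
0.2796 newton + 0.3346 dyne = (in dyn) 2.796e+04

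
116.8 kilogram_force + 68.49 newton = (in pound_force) 272.9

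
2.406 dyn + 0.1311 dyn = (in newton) 2.537e-05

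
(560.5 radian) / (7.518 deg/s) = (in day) 0.04944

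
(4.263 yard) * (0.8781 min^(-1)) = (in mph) 0.1276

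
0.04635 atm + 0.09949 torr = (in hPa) 47.1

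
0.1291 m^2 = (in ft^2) 1.39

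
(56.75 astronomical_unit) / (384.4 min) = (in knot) 7.155e+08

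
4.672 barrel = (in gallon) 196.2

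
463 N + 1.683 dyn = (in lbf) 104.1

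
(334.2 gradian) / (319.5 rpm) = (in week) 2.594e-07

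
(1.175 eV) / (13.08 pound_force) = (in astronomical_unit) 2.163e-32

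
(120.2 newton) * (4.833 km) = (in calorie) 1.388e+05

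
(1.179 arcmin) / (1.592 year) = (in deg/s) 3.914e-10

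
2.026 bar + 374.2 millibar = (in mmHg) 1800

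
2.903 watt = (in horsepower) 0.003893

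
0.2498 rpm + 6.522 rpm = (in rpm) 6.772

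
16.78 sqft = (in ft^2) 16.78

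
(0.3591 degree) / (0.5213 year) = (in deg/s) 2.184e-08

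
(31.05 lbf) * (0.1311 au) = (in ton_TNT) 647.4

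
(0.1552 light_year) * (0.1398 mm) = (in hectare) 2.053e+07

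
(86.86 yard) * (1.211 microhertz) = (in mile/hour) 0.0002152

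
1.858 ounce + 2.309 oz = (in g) 118.1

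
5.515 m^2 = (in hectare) 0.0005515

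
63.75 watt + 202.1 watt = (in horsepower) 0.3565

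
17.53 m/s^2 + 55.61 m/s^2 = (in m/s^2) 73.14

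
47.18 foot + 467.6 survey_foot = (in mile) 0.0975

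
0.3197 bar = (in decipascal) 3.197e+05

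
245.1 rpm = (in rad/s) 25.67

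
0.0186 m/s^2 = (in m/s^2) 0.0186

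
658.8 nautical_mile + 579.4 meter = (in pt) 3.46e+09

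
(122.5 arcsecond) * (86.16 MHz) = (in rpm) 4.886e+05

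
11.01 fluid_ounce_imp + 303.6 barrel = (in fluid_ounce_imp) 1.699e+06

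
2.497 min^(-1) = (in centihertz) 4.162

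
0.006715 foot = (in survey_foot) 0.006715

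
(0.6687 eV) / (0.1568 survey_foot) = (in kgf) 2.286e-19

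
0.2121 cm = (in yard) 0.00232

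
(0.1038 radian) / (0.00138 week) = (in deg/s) 0.007126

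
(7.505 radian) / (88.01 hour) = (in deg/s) 0.001357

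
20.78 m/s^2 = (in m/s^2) 20.78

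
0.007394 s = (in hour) 2.054e-06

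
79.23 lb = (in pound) 79.23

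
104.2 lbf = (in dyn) 4.635e+07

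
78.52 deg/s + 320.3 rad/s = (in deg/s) 1.843e+04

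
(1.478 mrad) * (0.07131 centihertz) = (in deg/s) 6.039e-05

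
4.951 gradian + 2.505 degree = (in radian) 0.1215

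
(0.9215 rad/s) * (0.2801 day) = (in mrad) 2.23e+07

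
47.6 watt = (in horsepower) 0.06383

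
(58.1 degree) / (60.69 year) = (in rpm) 5.059e-09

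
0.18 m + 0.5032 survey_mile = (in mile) 0.5033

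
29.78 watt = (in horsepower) 0.03994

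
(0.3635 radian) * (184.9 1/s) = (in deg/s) 3851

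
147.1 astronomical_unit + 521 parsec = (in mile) 9.989e+15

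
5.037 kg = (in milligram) 5.037e+06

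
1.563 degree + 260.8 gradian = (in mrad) 4124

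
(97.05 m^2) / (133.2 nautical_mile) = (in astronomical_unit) 2.63e-15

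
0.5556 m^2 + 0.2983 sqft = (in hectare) 5.833e-05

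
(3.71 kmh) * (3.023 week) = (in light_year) 1.992e-10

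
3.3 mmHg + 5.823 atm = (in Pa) 5.905e+05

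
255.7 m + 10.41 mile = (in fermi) 1.701e+19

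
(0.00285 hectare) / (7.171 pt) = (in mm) 1.127e+07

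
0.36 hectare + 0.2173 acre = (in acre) 1.107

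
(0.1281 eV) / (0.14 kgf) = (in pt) 4.237e-17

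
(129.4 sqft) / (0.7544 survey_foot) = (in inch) 2058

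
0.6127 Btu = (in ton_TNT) 1.545e-07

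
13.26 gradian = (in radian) 0.2083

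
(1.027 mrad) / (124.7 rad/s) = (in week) 1.362e-11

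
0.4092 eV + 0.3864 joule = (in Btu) 0.0003662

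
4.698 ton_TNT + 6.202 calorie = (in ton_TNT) 4.698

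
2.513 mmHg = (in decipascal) 3350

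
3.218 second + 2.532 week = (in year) 0.04856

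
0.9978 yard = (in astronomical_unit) 6.099e-12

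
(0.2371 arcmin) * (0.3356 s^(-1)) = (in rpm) 0.000221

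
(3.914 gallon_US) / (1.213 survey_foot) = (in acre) 9.902e-06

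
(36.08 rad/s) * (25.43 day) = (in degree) 4.542e+09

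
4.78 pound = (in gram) 2168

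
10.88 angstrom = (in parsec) 3.526e-26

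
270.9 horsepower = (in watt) 2.02e+05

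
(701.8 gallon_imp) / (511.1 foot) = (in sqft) 0.2204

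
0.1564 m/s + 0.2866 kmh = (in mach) 0.0006931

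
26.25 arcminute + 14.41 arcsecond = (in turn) 0.001226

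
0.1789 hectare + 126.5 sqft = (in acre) 0.445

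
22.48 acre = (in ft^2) 9.792e+05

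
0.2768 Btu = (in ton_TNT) 6.98e-08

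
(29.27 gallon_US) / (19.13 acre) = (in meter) 1.431e-06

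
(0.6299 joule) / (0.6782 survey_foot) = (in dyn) 3.047e+05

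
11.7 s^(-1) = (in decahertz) 1.17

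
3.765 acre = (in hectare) 1.524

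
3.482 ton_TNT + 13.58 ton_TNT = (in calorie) 1.706e+10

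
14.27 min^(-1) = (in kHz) 0.0002378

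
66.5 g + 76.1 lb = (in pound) 76.25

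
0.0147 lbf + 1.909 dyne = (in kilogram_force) 0.00667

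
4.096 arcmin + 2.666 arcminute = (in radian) 0.001967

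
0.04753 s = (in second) 0.04753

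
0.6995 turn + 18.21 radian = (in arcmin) 7.771e+04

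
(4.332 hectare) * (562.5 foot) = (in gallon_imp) 1.634e+09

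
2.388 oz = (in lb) 0.1492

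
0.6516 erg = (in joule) 6.516e-08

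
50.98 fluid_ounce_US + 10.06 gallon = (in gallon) 10.46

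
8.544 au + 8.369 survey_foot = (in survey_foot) 4.193e+12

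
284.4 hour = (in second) 1.024e+06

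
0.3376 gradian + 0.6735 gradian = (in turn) 0.002528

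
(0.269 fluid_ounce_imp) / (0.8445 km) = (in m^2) 9.05e-09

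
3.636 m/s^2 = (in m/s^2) 3.636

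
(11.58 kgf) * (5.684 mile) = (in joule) 1.039e+06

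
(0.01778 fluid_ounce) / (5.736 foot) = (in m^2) 3.008e-07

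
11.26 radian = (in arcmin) 3.871e+04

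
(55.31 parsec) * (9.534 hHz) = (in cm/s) 1.627e+23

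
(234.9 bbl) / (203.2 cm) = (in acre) 0.004542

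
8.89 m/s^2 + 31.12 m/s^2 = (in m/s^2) 40.01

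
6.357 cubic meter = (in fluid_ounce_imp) 2.237e+05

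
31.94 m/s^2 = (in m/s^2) 31.94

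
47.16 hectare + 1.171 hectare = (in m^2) 4.833e+05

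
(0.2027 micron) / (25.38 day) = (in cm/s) 9.244e-12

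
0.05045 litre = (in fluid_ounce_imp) 1.776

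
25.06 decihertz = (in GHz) 2.506e-09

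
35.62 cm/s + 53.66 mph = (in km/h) 87.64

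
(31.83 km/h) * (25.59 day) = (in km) 1.955e+04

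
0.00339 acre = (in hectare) 0.001372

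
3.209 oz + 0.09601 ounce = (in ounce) 3.305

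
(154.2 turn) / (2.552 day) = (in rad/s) 0.004394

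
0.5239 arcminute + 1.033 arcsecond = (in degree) 0.009019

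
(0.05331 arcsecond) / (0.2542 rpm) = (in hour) 2.697e-09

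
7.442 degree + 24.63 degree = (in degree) 32.07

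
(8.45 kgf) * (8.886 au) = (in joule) 1.102e+14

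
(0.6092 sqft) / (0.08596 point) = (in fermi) 1.866e+18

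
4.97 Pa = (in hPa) 0.0497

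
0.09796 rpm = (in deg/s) 0.5878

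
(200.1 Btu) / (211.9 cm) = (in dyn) 9.963e+09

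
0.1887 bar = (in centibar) 18.87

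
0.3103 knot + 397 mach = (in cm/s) 1.352e+07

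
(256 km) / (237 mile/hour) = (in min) 40.27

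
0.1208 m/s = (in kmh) 0.4349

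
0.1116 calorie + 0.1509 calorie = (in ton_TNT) 2.625e-10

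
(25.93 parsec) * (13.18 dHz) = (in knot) 2.05e+18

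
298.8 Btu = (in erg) 3.153e+12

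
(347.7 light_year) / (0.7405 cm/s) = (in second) 4.442e+20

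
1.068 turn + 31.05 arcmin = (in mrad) 6719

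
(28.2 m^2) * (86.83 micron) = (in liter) 2.449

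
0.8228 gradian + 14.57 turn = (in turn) 14.57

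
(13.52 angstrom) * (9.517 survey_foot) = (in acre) 9.691e-13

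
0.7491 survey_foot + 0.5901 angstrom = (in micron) 2.283e+05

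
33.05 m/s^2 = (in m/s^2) 33.05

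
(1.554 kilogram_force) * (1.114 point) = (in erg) 5.989e+04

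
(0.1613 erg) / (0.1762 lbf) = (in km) 2.058e-11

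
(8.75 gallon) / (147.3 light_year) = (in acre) 5.873e-24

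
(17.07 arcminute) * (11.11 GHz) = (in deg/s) 3.161e+09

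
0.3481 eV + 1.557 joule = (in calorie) 0.3721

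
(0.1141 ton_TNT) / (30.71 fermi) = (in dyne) 1.555e+27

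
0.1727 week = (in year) 0.003312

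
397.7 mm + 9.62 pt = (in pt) 1137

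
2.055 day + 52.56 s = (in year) 0.005632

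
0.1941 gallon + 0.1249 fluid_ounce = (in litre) 0.7384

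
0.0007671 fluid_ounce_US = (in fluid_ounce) 0.0007671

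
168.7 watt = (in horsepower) 0.2262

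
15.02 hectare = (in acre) 37.12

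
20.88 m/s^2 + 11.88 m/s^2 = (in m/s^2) 32.76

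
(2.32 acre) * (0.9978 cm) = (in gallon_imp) 2.061e+04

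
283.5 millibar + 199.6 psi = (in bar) 14.05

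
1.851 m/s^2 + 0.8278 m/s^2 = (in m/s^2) 2.679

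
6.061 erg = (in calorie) 1.449e-07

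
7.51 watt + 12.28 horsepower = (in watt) 9165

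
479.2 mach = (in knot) 3.172e+05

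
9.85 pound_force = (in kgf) 4.468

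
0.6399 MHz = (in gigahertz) 0.0006399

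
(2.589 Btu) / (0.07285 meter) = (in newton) 3.75e+04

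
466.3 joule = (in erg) 4.663e+09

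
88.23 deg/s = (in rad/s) 1.54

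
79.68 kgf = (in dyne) 7.814e+07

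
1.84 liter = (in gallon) 0.4861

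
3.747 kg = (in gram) 3747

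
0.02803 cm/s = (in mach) 8.232e-07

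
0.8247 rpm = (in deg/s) 4.948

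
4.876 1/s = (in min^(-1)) 292.6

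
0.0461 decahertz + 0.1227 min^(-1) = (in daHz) 0.0463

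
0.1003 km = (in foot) 329.1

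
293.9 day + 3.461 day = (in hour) 7137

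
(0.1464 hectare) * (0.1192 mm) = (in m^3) 0.1745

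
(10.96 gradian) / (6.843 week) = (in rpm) 3.972e-07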